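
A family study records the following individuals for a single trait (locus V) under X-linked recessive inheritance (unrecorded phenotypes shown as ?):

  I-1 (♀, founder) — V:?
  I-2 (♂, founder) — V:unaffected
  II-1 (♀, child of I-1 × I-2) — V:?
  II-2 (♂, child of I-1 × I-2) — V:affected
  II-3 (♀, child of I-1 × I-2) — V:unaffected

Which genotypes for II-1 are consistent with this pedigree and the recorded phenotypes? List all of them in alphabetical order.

V/I-1 ? ·: X^VX^v|X^vX^v
V/I-2 un ·: X^VY
V/II-1 ? I-1×I-2: X^VX^V|X^VX^v
V/II-2 aff I-1×I-2: X^vY
V/II-3 un I-1×I-2: X^VX^V|X^VX^v
⇒ V over [I-1,I-2,II-1,II-2,II-3]: 5 consistent

II-1 ∈ {X^VX^V, X^VX^v}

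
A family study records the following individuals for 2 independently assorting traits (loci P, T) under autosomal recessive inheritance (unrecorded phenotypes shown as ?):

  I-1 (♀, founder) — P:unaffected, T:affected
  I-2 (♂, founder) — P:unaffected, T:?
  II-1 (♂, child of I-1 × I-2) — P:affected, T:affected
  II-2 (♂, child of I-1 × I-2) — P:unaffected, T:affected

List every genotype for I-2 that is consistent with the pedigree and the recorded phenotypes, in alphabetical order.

P/I-1 un ·: Pp
P/I-2 un ·: Pp
P/II-1 aff I-1×I-2: pp
P/II-2 un I-1×I-2: PP|Pp
⇒ P over [I-1,I-2,II-1,II-2]: 2 consistent
T/I-1 aff ·: tt
T/I-2 ? ·: Tt|tt
T/II-1 aff I-1×I-2: tt
T/II-2 aff I-1×I-2: tt
⇒ T over [I-1,I-2,II-1,II-2]: 2 consistent

I-2 ∈ {Pp Tt, Pp tt}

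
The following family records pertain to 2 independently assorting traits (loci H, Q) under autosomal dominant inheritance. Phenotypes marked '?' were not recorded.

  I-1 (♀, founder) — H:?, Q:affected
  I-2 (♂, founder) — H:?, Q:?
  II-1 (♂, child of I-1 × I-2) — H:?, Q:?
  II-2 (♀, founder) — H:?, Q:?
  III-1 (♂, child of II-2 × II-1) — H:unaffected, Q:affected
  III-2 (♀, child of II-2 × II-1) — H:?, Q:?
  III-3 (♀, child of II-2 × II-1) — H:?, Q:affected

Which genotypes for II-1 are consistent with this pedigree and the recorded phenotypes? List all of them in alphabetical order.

II-1 ∈ {Hh QQ, Hh Qq, Hh qq, hh QQ, hh Qq, hh qq}

H/I-1 ? ·: hh|Hh|HH
H/I-2 ? ·: hh|Hh|HH
H/II-1 ? I-1×I-2: hh|Hh
H/II-2 ? ·: hh|Hh
H/III-1 un II-2×II-1: hh
H/III-2 ? II-2×II-1: hh|Hh|HH
H/III-3 ? II-2×II-1: hh|Hh|HH
⇒ H over [I-1,I-2,II-1,II-2,III-1,III-2,III-3]: 111 consistent
Q/I-1 aff ·: Qq|QQ
Q/I-2 ? ·: qq|Qq|QQ
Q/II-1 ? I-1×I-2: qq|Qq|QQ
Q/II-2 ? ·: qq|Qq|QQ
Q/III-1 aff II-2×II-1: Qq|QQ
Q/III-2 ? II-2×II-1: qq|Qq|QQ
Q/III-3 aff II-2×II-1: Qq|QQ
⇒ Q over [I-1,I-2,II-1,II-2,III-1,III-2,III-3]: 156 consistent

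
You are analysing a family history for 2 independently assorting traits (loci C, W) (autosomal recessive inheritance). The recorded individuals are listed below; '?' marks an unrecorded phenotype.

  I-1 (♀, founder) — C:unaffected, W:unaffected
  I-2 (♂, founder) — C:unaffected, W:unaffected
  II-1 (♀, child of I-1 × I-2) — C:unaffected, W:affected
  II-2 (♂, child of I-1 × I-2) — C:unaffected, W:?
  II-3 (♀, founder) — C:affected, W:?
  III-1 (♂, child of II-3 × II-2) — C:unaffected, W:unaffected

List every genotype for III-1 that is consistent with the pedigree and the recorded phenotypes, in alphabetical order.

III-1 ∈ {Cc WW, Cc Ww}

C/I-1 un ·: CC|Cc
C/I-2 un ·: CC|Cc
C/II-1 un I-1×I-2: CC|Cc
C/II-2 un I-1×I-2: CC|Cc
C/II-3 aff ·: cc
C/III-1 un II-3×II-2: Cc
⇒ C over [I-1,I-2,II-1,II-2,II-3,III-1]: 13 consistent
W/I-1 un ·: Ww
W/I-2 un ·: Ww
W/II-1 aff I-1×I-2: ww
W/II-2 ? I-1×I-2: WW|Ww|ww
W/II-3 ? ·: WW|Ww|ww
W/III-1 un II-3×II-2: WW|Ww
⇒ W over [I-1,I-2,II-1,II-2,II-3,III-1]: 11 consistent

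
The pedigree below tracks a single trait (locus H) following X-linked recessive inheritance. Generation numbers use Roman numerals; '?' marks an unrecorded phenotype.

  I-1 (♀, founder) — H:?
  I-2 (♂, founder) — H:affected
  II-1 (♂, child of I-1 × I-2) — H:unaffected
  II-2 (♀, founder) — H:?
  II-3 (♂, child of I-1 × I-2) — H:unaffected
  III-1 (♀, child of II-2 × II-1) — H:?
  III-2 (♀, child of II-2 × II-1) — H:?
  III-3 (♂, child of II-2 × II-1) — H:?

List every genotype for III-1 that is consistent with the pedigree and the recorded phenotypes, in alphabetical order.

III-1 ∈ {X^HX^H, X^HX^h}

H/I-1 ? ·: X^HX^H|X^HX^h
H/I-2 aff ·: X^hY
H/II-1 un I-1×I-2: X^HY
H/II-2 ? ·: X^HX^H|X^HX^h|X^hX^h
H/II-3 un I-1×I-2: X^HY
H/III-1 ? II-2×II-1: X^HX^H|X^HX^h
H/III-2 ? II-2×II-1: X^HX^H|X^HX^h
H/III-3 ? II-2×II-1: X^HY|X^hY
⇒ H over [I-1,I-2,II-1,II-2,II-3,III-1,III-2,III-3]: 20 consistent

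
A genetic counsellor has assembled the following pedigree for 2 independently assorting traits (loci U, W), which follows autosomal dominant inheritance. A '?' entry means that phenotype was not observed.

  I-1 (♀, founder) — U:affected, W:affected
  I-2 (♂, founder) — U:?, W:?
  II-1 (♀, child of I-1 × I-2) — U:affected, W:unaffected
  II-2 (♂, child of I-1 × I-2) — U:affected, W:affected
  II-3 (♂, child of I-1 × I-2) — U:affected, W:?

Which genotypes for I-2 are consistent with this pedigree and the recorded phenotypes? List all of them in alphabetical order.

I-2 ∈ {UU Ww, UU ww, Uu Ww, Uu ww, uu Ww, uu ww}

U/I-1 aff ·: Uu|UU
U/I-2 ? ·: uu|Uu|UU
U/II-1 aff I-1×I-2: Uu|UU
U/II-2 aff I-1×I-2: Uu|UU
U/II-3 aff I-1×I-2: Uu|UU
⇒ U over [I-1,I-2,II-1,II-2,II-3]: 27 consistent
W/I-1 aff ·: Ww
W/I-2 ? ·: ww|Ww
W/II-1 un I-1×I-2: ww
W/II-2 aff I-1×I-2: Ww|WW
W/II-3 ? I-1×I-2: ww|Ww|WW
⇒ W over [I-1,I-2,II-1,II-2,II-3]: 8 consistent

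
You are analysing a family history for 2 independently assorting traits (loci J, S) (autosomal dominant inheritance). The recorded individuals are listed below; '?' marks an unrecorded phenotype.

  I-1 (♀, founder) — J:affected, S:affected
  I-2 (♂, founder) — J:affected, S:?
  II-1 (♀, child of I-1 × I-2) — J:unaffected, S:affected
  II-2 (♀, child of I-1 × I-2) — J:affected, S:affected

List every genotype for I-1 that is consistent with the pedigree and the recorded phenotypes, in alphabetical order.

J/I-1 aff ·: Jj
J/I-2 aff ·: Jj
J/II-1 un I-1×I-2: jj
J/II-2 aff I-1×I-2: Jj|JJ
⇒ J over [I-1,I-2,II-1,II-2]: 2 consistent
S/I-1 aff ·: Ss|SS
S/I-2 ? ·: ss|Ss|SS
S/II-1 aff I-1×I-2: Ss|SS
S/II-2 aff I-1×I-2: Ss|SS
⇒ S over [I-1,I-2,II-1,II-2]: 15 consistent

I-1 ∈ {Jj SS, Jj Ss}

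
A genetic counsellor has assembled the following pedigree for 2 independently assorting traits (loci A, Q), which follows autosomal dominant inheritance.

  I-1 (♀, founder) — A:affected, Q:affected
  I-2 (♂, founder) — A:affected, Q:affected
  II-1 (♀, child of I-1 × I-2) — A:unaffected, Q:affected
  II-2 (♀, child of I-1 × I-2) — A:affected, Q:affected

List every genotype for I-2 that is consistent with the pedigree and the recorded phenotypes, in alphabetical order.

A/I-1 aff ·: Aa
A/I-2 aff ·: Aa
A/II-1 un I-1×I-2: aa
A/II-2 aff I-1×I-2: Aa|AA
⇒ A over [I-1,I-2,II-1,II-2]: 2 consistent
Q/I-1 aff ·: Qq|QQ
Q/I-2 aff ·: Qq|QQ
Q/II-1 aff I-1×I-2: Qq|QQ
Q/II-2 aff I-1×I-2: Qq|QQ
⇒ Q over [I-1,I-2,II-1,II-2]: 13 consistent

I-2 ∈ {Aa QQ, Aa Qq}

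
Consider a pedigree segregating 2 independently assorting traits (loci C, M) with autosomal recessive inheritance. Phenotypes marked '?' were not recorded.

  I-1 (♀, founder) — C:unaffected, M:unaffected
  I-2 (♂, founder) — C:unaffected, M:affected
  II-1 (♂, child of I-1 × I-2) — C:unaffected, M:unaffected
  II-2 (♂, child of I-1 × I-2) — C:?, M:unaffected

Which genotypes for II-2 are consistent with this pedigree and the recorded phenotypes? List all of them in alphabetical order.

C/I-1 un ·: CC|Cc
C/I-2 un ·: CC|Cc
C/II-1 un I-1×I-2: CC|Cc
C/II-2 ? I-1×I-2: CC|Cc|cc
⇒ C over [I-1,I-2,II-1,II-2]: 15 consistent
M/I-1 un ·: MM|Mm
M/I-2 aff ·: mm
M/II-1 un I-1×I-2: Mm
M/II-2 un I-1×I-2: Mm
⇒ M over [I-1,I-2,II-1,II-2]: 2 consistent

II-2 ∈ {CC Mm, Cc Mm, cc Mm}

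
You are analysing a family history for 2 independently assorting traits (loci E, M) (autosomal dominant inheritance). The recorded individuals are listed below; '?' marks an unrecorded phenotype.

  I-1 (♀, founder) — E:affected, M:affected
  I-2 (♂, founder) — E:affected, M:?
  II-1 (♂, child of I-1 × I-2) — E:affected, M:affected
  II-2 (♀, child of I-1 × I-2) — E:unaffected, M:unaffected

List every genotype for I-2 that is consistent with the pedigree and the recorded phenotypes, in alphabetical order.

E/I-1 aff ·: Ee
E/I-2 aff ·: Ee
E/II-1 aff I-1×I-2: Ee|EE
E/II-2 un I-1×I-2: ee
⇒ E over [I-1,I-2,II-1,II-2]: 2 consistent
M/I-1 aff ·: Mm
M/I-2 ? ·: mm|Mm
M/II-1 aff I-1×I-2: Mm|MM
M/II-2 un I-1×I-2: mm
⇒ M over [I-1,I-2,II-1,II-2]: 3 consistent

I-2 ∈ {Ee Mm, Ee mm}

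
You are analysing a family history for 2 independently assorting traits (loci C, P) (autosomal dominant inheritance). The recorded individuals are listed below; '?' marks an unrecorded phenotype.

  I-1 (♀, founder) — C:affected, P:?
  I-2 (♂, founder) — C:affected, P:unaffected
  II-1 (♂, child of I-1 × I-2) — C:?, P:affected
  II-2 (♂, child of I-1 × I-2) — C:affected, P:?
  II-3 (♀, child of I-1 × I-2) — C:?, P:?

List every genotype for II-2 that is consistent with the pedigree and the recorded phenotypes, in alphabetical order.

II-2 ∈ {CC Pp, CC pp, Cc Pp, Cc pp}

C/I-1 aff ·: Cc|CC
C/I-2 aff ·: Cc|CC
C/II-1 ? I-1×I-2: cc|Cc|CC
C/II-2 aff I-1×I-2: Cc|CC
C/II-3 ? I-1×I-2: cc|Cc|CC
⇒ C over [I-1,I-2,II-1,II-2,II-3]: 35 consistent
P/I-1 ? ·: Pp|PP
P/I-2 un ·: pp
P/II-1 aff I-1×I-2: Pp
P/II-2 ? I-1×I-2: pp|Pp
P/II-3 ? I-1×I-2: pp|Pp
⇒ P over [I-1,I-2,II-1,II-2,II-3]: 5 consistent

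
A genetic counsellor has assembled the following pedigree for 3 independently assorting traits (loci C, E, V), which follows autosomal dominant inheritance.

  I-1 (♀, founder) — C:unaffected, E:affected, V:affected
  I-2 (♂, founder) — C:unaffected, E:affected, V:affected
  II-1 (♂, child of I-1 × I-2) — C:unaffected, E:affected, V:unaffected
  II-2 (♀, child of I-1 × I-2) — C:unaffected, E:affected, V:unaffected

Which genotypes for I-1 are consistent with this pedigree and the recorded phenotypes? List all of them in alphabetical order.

I-1 ∈ {cc EE Vv, cc Ee Vv}

C/I-1 un ·: cc
C/I-2 un ·: cc
C/II-1 un I-1×I-2: cc
C/II-2 un I-1×I-2: cc
⇒ C over [I-1,I-2,II-1,II-2]: 1 consistent
E/I-1 aff ·: Ee|EE
E/I-2 aff ·: Ee|EE
E/II-1 aff I-1×I-2: Ee|EE
E/II-2 aff I-1×I-2: Ee|EE
⇒ E over [I-1,I-2,II-1,II-2]: 13 consistent
V/I-1 aff ·: Vv
V/I-2 aff ·: Vv
V/II-1 un I-1×I-2: vv
V/II-2 un I-1×I-2: vv
⇒ V over [I-1,I-2,II-1,II-2]: 1 consistent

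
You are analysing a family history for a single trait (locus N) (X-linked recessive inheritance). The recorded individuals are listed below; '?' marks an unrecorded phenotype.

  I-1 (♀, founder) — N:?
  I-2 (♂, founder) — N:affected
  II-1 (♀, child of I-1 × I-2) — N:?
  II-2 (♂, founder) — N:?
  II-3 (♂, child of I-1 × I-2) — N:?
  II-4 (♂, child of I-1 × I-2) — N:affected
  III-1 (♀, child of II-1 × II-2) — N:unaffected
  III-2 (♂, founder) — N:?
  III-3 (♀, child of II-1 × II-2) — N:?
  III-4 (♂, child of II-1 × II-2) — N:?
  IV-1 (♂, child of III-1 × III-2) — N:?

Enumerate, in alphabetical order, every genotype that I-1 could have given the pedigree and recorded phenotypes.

N/I-1 ? ·: X^NX^n|X^nX^n
N/I-2 aff ·: X^nY
N/II-1 ? I-1×I-2: X^NX^n|X^nX^n
N/II-2 ? ·: X^NY|X^nY
N/II-3 ? I-1×I-2: X^NY|X^nY
N/II-4 aff I-1×I-2: X^nY
N/III-1 un II-1×II-2: X^NX^N|X^NX^n
N/III-2 ? ·: X^NY|X^nY
N/III-3 ? II-1×II-2: X^NX^N|X^NX^n|X^nX^n
N/III-4 ? II-1×II-2: X^NY|X^nY
N/IV-1 ? III-1×III-2: X^NY|X^nY
⇒ N over [I-1,I-2,II-1,II-2,II-3,II-4,III-1,III-2,III-3,III-4,IV-1]: 92 consistent

I-1 ∈ {X^NX^n, X^nX^n}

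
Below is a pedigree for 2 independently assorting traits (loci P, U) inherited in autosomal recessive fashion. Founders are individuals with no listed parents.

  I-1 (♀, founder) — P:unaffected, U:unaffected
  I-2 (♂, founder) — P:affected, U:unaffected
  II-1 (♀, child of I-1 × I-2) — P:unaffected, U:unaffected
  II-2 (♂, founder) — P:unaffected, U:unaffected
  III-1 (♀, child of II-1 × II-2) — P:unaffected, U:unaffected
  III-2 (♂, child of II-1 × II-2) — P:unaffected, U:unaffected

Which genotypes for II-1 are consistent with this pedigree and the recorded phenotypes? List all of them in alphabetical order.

II-1 ∈ {Pp UU, Pp Uu}

P/I-1 un ·: PP|Pp
P/I-2 aff ·: pp
P/II-1 un I-1×I-2: Pp
P/II-2 un ·: PP|Pp
P/III-1 un II-1×II-2: PP|Pp
P/III-2 un II-1×II-2: PP|Pp
⇒ P over [I-1,I-2,II-1,II-2,III-1,III-2]: 16 consistent
U/I-1 un ·: UU|Uu
U/I-2 un ·: UU|Uu
U/II-1 un I-1×I-2: UU|Uu
U/II-2 un ·: UU|Uu
U/III-1 un II-1×II-2: UU|Uu
U/III-2 un II-1×II-2: UU|Uu
⇒ U over [I-1,I-2,II-1,II-2,III-1,III-2]: 44 consistent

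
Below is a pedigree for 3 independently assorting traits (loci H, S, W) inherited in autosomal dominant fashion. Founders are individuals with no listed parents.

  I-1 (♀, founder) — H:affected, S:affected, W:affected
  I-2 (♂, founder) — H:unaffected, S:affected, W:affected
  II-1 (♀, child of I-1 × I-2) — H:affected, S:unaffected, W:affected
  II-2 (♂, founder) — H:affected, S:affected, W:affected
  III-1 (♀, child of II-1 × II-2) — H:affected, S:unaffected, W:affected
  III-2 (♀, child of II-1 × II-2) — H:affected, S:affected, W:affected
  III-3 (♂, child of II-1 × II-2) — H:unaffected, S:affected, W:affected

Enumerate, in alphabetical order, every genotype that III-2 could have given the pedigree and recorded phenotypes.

III-2 ∈ {HH Ss WW, HH Ss Ww, Hh Ss WW, Hh Ss Ww}

H/I-1 aff ·: Hh|HH
H/I-2 un ·: hh
H/II-1 aff I-1×I-2: Hh
H/II-2 aff ·: Hh
H/III-1 aff II-1×II-2: Hh|HH
H/III-2 aff II-1×II-2: Hh|HH
H/III-3 un II-1×II-2: hh
⇒ H over [I-1,I-2,II-1,II-2,III-1,III-2,III-3]: 8 consistent
S/I-1 aff ·: Ss
S/I-2 aff ·: Ss
S/II-1 un I-1×I-2: ss
S/II-2 aff ·: Ss
S/III-1 un II-1×II-2: ss
S/III-2 aff II-1×II-2: Ss
S/III-3 aff II-1×II-2: Ss
⇒ S over [I-1,I-2,II-1,II-2,III-1,III-2,III-3]: 1 consistent
W/I-1 aff ·: Ww|WW
W/I-2 aff ·: Ww|WW
W/II-1 aff I-1×I-2: Ww|WW
W/II-2 aff ·: Ww|WW
W/III-1 aff II-1×II-2: Ww|WW
W/III-2 aff II-1×II-2: Ww|WW
W/III-3 aff II-1×II-2: Ww|WW
⇒ W over [I-1,I-2,II-1,II-2,III-1,III-2,III-3]: 84 consistent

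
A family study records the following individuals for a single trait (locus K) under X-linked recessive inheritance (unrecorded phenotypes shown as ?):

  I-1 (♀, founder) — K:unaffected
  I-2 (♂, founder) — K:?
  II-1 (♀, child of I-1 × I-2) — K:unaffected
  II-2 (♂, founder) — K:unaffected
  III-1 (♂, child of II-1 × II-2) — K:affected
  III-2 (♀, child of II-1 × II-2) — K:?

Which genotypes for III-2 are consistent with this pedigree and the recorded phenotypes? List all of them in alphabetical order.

K/I-1 un ·: X^KX^K|X^KX^k
K/I-2 ? ·: X^KY|X^kY
K/II-1 un I-1×I-2: X^KX^k
K/II-2 un ·: X^KY
K/III-1 aff II-1×II-2: X^kY
K/III-2 ? II-1×II-2: X^KX^K|X^KX^k
⇒ K over [I-1,I-2,II-1,II-2,III-1,III-2]: 6 consistent

III-2 ∈ {X^KX^K, X^KX^k}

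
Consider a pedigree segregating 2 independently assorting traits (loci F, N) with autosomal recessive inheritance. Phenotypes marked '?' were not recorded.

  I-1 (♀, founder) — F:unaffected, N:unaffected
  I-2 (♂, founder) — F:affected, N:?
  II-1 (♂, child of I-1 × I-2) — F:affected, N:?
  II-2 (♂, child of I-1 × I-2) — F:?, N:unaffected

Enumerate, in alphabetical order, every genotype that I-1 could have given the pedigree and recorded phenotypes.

I-1 ∈ {Ff NN, Ff Nn}

F/I-1 un ·: Ff
F/I-2 aff ·: ff
F/II-1 aff I-1×I-2: ff
F/II-2 ? I-1×I-2: Ff|ff
⇒ F over [I-1,I-2,II-1,II-2]: 2 consistent
N/I-1 un ·: NN|Nn
N/I-2 ? ·: NN|Nn|nn
N/II-1 ? I-1×I-2: NN|Nn|nn
N/II-2 un I-1×I-2: NN|Nn
⇒ N over [I-1,I-2,II-1,II-2]: 18 consistent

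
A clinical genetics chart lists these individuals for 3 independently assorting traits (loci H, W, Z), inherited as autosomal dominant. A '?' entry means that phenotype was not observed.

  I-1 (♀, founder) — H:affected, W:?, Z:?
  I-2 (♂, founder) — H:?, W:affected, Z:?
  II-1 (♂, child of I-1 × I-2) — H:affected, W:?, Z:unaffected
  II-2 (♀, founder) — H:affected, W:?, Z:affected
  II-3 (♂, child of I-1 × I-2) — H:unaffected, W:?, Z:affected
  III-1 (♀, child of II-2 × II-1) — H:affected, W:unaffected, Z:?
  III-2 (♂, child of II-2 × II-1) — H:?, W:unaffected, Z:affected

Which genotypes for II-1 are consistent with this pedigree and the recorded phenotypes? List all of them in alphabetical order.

II-1 ∈ {HH Ww zz, HH ww zz, Hh Ww zz, Hh ww zz}

H/I-1 aff ·: Hh
H/I-2 ? ·: hh|Hh
H/II-1 aff I-1×I-2: Hh|HH
H/II-2 aff ·: Hh|HH
H/II-3 un I-1×I-2: hh
H/III-1 aff II-2×II-1: Hh|HH
H/III-2 ? II-2×II-1: hh|Hh|HH
⇒ H over [I-1,I-2,II-1,II-2,II-3,III-1,III-2]: 25 consistent
W/I-1 ? ·: ww|Ww|WW
W/I-2 aff ·: Ww|WW
W/II-1 ? I-1×I-2: ww|Ww
W/II-2 ? ·: ww|Ww
W/II-3 ? I-1×I-2: ww|Ww|WW
W/III-1 un II-2×II-1: ww
W/III-2 un II-2×II-1: ww
⇒ W over [I-1,I-2,II-1,II-2,II-3,III-1,III-2]: 30 consistent
Z/I-1 ? ·: zz|Zz
Z/I-2 ? ·: zz|Zz
Z/II-1 un I-1×I-2: zz
Z/II-2 aff ·: Zz|ZZ
Z/II-3 aff I-1×I-2: Zz|ZZ
Z/III-1 ? II-2×II-1: zz|Zz
Z/III-2 aff II-2×II-1: Zz
⇒ Z over [I-1,I-2,II-1,II-2,II-3,III-1,III-2]: 12 consistent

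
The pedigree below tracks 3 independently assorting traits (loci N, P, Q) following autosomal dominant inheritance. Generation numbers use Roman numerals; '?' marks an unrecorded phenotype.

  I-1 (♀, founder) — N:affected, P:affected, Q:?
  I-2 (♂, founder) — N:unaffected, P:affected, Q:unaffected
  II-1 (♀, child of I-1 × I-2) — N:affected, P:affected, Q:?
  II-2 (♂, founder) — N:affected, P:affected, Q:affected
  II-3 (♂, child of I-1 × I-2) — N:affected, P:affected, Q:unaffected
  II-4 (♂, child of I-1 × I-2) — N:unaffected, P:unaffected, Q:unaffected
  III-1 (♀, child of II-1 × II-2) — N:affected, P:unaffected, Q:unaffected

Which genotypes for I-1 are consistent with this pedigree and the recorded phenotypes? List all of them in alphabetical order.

N/I-1 aff ·: Nn
N/I-2 un ·: nn
N/II-1 aff I-1×I-2: Nn
N/II-2 aff ·: Nn|NN
N/II-3 aff I-1×I-2: Nn
N/II-4 un I-1×I-2: nn
N/III-1 aff II-1×II-2: Nn|NN
⇒ N over [I-1,I-2,II-1,II-2,II-3,II-4,III-1]: 4 consistent
P/I-1 aff ·: Pp
P/I-2 aff ·: Pp
P/II-1 aff I-1×I-2: Pp
P/II-2 aff ·: Pp
P/II-3 aff I-1×I-2: Pp|PP
P/II-4 un I-1×I-2: pp
P/III-1 un II-1×II-2: pp
⇒ P over [I-1,I-2,II-1,II-2,II-3,II-4,III-1]: 2 consistent
Q/I-1 ? ·: qq|Qq
Q/I-2 un ·: qq
Q/II-1 ? I-1×I-2: qq|Qq
Q/II-2 aff ·: Qq
Q/II-3 un I-1×I-2: qq
Q/II-4 un I-1×I-2: qq
Q/III-1 un II-1×II-2: qq
⇒ Q over [I-1,I-2,II-1,II-2,II-3,II-4,III-1]: 3 consistent

I-1 ∈ {Nn Pp Qq, Nn Pp qq}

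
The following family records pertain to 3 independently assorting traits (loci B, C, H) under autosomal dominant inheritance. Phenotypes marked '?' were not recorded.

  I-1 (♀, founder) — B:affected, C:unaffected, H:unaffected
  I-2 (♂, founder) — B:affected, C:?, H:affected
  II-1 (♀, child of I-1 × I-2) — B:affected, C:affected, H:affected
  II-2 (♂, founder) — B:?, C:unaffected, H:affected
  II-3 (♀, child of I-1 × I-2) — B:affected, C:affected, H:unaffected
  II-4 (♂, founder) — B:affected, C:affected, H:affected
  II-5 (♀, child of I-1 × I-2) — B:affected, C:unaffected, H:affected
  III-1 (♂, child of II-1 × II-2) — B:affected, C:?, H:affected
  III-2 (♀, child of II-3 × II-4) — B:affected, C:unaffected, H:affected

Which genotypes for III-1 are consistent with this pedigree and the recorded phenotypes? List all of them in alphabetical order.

B/I-1 aff ·: Bb|BB
B/I-2 aff ·: Bb|BB
B/II-1 aff I-1×I-2: Bb|BB
B/II-2 ? ·: bb|Bb|BB
B/II-3 aff I-1×I-2: Bb|BB
B/II-4 aff ·: Bb|BB
B/II-5 aff I-1×I-2: Bb|BB
B/III-1 aff II-1×II-2: Bb|BB
B/III-2 aff II-3×II-4: Bb|BB
⇒ B over [I-1,I-2,II-1,II-2,II-3,II-4,II-5,III-1,III-2]: 390 consistent
C/I-1 un ·: cc
C/I-2 ? ·: Cc
C/II-1 aff I-1×I-2: Cc
C/II-2 un ·: cc
C/II-3 aff I-1×I-2: Cc
C/II-4 aff ·: Cc
C/II-5 un I-1×I-2: cc
C/III-1 ? II-1×II-2: cc|Cc
C/III-2 un II-3×II-4: cc
⇒ C over [I-1,I-2,II-1,II-2,II-3,II-4,II-5,III-1,III-2]: 2 consistent
H/I-1 un ·: hh
H/I-2 aff ·: Hh
H/II-1 aff I-1×I-2: Hh
H/II-2 aff ·: Hh|HH
H/II-3 un I-1×I-2: hh
H/II-4 aff ·: Hh|HH
H/II-5 aff I-1×I-2: Hh
H/III-1 aff II-1×II-2: Hh|HH
H/III-2 aff II-3×II-4: Hh
⇒ H over [I-1,I-2,II-1,II-2,II-3,II-4,II-5,III-1,III-2]: 8 consistent

III-1 ∈ {BB Cc HH, BB Cc Hh, BB cc HH, BB cc Hh, Bb Cc HH, Bb Cc Hh, Bb cc HH, Bb cc Hh}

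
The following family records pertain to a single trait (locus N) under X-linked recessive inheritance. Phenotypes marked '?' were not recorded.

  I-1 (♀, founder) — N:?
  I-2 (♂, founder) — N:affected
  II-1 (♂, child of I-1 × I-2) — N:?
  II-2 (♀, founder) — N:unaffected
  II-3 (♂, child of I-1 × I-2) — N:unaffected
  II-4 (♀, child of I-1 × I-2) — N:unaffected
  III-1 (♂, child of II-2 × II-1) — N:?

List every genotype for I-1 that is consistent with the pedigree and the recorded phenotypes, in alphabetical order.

N/I-1 ? ·: X^NX^N|X^NX^n
N/I-2 aff ·: X^nY
N/II-1 ? I-1×I-2: X^NY|X^nY
N/II-2 un ·: X^NX^N|X^NX^n
N/II-3 un I-1×I-2: X^NY
N/II-4 un I-1×I-2: X^NX^n
N/III-1 ? II-2×II-1: X^NY|X^nY
⇒ N over [I-1,I-2,II-1,II-2,II-3,II-4,III-1]: 9 consistent

I-1 ∈ {X^NX^N, X^NX^n}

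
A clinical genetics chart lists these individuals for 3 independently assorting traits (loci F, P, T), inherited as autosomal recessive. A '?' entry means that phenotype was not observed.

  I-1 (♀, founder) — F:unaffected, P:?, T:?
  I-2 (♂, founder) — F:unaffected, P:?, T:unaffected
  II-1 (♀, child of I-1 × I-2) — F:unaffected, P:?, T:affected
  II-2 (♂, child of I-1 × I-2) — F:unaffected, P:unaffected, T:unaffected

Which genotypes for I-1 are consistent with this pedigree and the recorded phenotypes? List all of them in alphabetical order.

I-1 ∈ {FF PP Tt, FF PP tt, FF Pp Tt, FF Pp tt, FF pp Tt, FF pp tt, Ff PP Tt, Ff PP tt, Ff Pp Tt, Ff Pp tt, Ff pp Tt, Ff pp tt}

F/I-1 un ·: FF|Ff
F/I-2 un ·: FF|Ff
F/II-1 un I-1×I-2: FF|Ff
F/II-2 un I-1×I-2: FF|Ff
⇒ F over [I-1,I-2,II-1,II-2]: 13 consistent
P/I-1 ? ·: PP|Pp|pp
P/I-2 ? ·: PP|Pp|pp
P/II-1 ? I-1×I-2: PP|Pp|pp
P/II-2 un I-1×I-2: PP|Pp
⇒ P over [I-1,I-2,II-1,II-2]: 21 consistent
T/I-1 ? ·: Tt|tt
T/I-2 un ·: Tt
T/II-1 aff I-1×I-2: tt
T/II-2 un I-1×I-2: TT|Tt
⇒ T over [I-1,I-2,II-1,II-2]: 3 consistent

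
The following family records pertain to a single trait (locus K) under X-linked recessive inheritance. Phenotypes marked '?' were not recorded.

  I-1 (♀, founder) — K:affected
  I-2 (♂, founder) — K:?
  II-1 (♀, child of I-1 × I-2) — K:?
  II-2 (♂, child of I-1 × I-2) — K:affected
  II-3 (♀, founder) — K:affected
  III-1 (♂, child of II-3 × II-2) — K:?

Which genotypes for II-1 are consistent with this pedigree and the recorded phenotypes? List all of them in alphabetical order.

K/I-1 aff ·: X^kX^k
K/I-2 ? ·: X^KY|X^kY
K/II-1 ? I-1×I-2: X^KX^k|X^kX^k
K/II-2 aff I-1×I-2: X^kY
K/II-3 aff ·: X^kX^k
K/III-1 ? II-3×II-2: X^kY
⇒ K over [I-1,I-2,II-1,II-2,II-3,III-1]: 2 consistent

II-1 ∈ {X^KX^k, X^kX^k}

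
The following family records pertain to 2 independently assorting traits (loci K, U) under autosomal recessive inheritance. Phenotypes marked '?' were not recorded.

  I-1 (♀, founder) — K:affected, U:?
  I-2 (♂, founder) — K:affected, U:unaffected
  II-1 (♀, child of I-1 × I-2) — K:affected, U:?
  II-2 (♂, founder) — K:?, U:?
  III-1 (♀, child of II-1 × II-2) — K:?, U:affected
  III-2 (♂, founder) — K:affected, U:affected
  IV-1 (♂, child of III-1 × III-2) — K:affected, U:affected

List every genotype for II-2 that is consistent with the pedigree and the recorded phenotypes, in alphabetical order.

II-2 ∈ {KK Uu, KK uu, Kk Uu, Kk uu, kk Uu, kk uu}

K/I-1 aff ·: kk
K/I-2 aff ·: kk
K/II-1 aff I-1×I-2: kk
K/II-2 ? ·: KK|Kk|kk
K/III-1 ? II-1×II-2: Kk|kk
K/III-2 aff ·: kk
K/IV-1 aff III-1×III-2: kk
⇒ K over [I-1,I-2,II-1,II-2,III-1,III-2,IV-1]: 4 consistent
U/I-1 ? ·: UU|Uu|uu
U/I-2 un ·: UU|Uu
U/II-1 ? I-1×I-2: Uu|uu
U/II-2 ? ·: Uu|uu
U/III-1 aff II-1×II-2: uu
U/III-2 aff ·: uu
U/IV-1 aff III-1×III-2: uu
⇒ U over [I-1,I-2,II-1,II-2,III-1,III-2,IV-1]: 14 consistent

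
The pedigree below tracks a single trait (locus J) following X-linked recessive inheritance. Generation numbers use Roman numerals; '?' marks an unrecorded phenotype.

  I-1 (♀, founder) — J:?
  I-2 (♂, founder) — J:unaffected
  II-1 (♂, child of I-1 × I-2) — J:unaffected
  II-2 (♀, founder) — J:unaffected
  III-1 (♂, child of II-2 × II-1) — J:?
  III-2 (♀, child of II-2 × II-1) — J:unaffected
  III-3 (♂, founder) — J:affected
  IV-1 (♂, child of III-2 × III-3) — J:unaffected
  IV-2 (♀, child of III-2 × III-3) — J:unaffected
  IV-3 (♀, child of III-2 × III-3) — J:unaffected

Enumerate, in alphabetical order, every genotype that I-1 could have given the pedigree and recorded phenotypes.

I-1 ∈ {X^JX^J, X^JX^j}

J/I-1 ? ·: X^JX^J|X^JX^j
J/I-2 un ·: X^JY
J/II-1 un I-1×I-2: X^JY
J/II-2 un ·: X^JX^J|X^JX^j
J/III-1 ? II-2×II-1: X^JY|X^jY
J/III-2 un II-2×II-1: X^JX^J|X^JX^j
J/III-3 aff ·: X^jY
J/IV-1 un III-2×III-3: X^JY
J/IV-2 un III-2×III-3: X^JX^j
J/IV-3 un III-2×III-3: X^JX^j
⇒ J over [I-1,I-2,II-1,II-2,III-1,III-2,III-3,IV-1,IV-2,IV-3]: 10 consistent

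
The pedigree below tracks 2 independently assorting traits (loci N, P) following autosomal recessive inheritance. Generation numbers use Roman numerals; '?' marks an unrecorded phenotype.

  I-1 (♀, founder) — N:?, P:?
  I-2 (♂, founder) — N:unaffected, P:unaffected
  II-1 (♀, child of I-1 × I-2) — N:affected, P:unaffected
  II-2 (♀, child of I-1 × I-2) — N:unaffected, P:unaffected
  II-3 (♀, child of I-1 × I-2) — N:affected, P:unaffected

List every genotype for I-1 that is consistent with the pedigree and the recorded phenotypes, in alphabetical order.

I-1 ∈ {Nn PP, Nn Pp, Nn pp, nn PP, nn Pp, nn pp}

N/I-1 ? ·: Nn|nn
N/I-2 un ·: Nn
N/II-1 aff I-1×I-2: nn
N/II-2 un I-1×I-2: NN|Nn
N/II-3 aff I-1×I-2: nn
⇒ N over [I-1,I-2,II-1,II-2,II-3]: 3 consistent
P/I-1 ? ·: PP|Pp|pp
P/I-2 un ·: PP|Pp
P/II-1 un I-1×I-2: PP|Pp
P/II-2 un I-1×I-2: PP|Pp
P/II-3 un I-1×I-2: PP|Pp
⇒ P over [I-1,I-2,II-1,II-2,II-3]: 27 consistent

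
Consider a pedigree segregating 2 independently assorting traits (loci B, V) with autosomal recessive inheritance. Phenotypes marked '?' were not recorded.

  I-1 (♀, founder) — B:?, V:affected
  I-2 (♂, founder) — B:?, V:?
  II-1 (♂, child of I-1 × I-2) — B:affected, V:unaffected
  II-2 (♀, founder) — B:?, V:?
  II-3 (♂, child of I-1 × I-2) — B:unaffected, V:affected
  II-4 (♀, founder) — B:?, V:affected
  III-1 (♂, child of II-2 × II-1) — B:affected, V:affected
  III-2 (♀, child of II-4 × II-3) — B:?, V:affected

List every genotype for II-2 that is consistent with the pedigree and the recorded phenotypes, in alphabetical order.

B/I-1 ? ·: Bb|bb
B/I-2 ? ·: Bb|bb
B/II-1 aff I-1×I-2: bb
B/II-2 ? ·: Bb|bb
B/II-3 un I-1×I-2: BB|Bb
B/II-4 ? ·: BB|Bb|bb
B/III-1 aff II-2×II-1: bb
B/III-2 ? II-4×II-3: BB|Bb|bb
⇒ B over [I-1,I-2,II-1,II-2,II-3,II-4,III-1,III-2]: 50 consistent
V/I-1 aff ·: vv
V/I-2 ? ·: Vv
V/II-1 un I-1×I-2: Vv
V/II-2 ? ·: Vv|vv
V/II-3 aff I-1×I-2: vv
V/II-4 aff ·: vv
V/III-1 aff II-2×II-1: vv
V/III-2 aff II-4×II-3: vv
⇒ V over [I-1,I-2,II-1,II-2,II-3,II-4,III-1,III-2]: 2 consistent

II-2 ∈ {Bb Vv, Bb vv, bb Vv, bb vv}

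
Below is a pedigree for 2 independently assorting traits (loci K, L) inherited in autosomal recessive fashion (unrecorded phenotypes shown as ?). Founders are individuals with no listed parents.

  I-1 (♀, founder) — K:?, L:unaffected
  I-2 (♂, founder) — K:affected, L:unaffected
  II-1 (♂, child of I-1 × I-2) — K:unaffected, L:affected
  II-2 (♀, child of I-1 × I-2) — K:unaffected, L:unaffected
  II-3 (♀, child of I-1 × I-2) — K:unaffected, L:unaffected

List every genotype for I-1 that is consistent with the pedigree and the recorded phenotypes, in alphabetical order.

K/I-1 ? ·: KK|Kk
K/I-2 aff ·: kk
K/II-1 un I-1×I-2: Kk
K/II-2 un I-1×I-2: Kk
K/II-3 un I-1×I-2: Kk
⇒ K over [I-1,I-2,II-1,II-2,II-3]: 2 consistent
L/I-1 un ·: Ll
L/I-2 un ·: Ll
L/II-1 aff I-1×I-2: ll
L/II-2 un I-1×I-2: LL|Ll
L/II-3 un I-1×I-2: LL|Ll
⇒ L over [I-1,I-2,II-1,II-2,II-3]: 4 consistent

I-1 ∈ {KK Ll, Kk Ll}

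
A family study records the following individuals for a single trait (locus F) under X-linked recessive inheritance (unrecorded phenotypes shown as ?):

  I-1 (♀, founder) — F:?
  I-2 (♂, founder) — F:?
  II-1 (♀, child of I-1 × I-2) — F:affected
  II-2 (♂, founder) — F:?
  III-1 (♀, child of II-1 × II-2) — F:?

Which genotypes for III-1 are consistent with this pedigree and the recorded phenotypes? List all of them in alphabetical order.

F/I-1 ? ·: X^FX^f|X^fX^f
F/I-2 ? ·: X^fY
F/II-1 aff I-1×I-2: X^fX^f
F/II-2 ? ·: X^FY|X^fY
F/III-1 ? II-1×II-2: X^FX^f|X^fX^f
⇒ F over [I-1,I-2,II-1,II-2,III-1]: 4 consistent

III-1 ∈ {X^FX^f, X^fX^f}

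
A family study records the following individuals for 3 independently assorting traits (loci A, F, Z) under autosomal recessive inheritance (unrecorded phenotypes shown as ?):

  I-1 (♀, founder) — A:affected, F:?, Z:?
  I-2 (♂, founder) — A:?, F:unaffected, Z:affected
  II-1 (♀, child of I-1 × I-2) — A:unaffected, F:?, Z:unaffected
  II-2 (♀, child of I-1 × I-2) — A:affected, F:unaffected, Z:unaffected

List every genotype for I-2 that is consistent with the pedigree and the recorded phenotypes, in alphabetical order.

I-2 ∈ {Aa FF zz, Aa Ff zz}

A/I-1 aff ·: aa
A/I-2 ? ·: Aa
A/II-1 un I-1×I-2: Aa
A/II-2 aff I-1×I-2: aa
⇒ A over [I-1,I-2,II-1,II-2]: 1 consistent
F/I-1 ? ·: FF|Ff|ff
F/I-2 un ·: FF|Ff
F/II-1 ? I-1×I-2: FF|Ff|ff
F/II-2 un I-1×I-2: FF|Ff
⇒ F over [I-1,I-2,II-1,II-2]: 18 consistent
Z/I-1 ? ·: ZZ|Zz
Z/I-2 aff ·: zz
Z/II-1 un I-1×I-2: Zz
Z/II-2 un I-1×I-2: Zz
⇒ Z over [I-1,I-2,II-1,II-2]: 2 consistent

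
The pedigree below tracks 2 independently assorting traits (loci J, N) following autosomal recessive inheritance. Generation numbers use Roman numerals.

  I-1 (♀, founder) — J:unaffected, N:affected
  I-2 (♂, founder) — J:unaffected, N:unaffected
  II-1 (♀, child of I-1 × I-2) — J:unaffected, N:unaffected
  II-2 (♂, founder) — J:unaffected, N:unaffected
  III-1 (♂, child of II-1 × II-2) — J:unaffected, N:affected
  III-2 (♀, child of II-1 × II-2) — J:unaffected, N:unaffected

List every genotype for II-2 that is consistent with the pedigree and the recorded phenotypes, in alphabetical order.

II-2 ∈ {JJ Nn, Jj Nn}

J/I-1 un ·: JJ|Jj
J/I-2 un ·: JJ|Jj
J/II-1 un I-1×I-2: JJ|Jj
J/II-2 un ·: JJ|Jj
J/III-1 un II-1×II-2: JJ|Jj
J/III-2 un II-1×II-2: JJ|Jj
⇒ J over [I-1,I-2,II-1,II-2,III-1,III-2]: 44 consistent
N/I-1 aff ·: nn
N/I-2 un ·: NN|Nn
N/II-1 un I-1×I-2: Nn
N/II-2 un ·: Nn
N/III-1 aff II-1×II-2: nn
N/III-2 un II-1×II-2: NN|Nn
⇒ N over [I-1,I-2,II-1,II-2,III-1,III-2]: 4 consistent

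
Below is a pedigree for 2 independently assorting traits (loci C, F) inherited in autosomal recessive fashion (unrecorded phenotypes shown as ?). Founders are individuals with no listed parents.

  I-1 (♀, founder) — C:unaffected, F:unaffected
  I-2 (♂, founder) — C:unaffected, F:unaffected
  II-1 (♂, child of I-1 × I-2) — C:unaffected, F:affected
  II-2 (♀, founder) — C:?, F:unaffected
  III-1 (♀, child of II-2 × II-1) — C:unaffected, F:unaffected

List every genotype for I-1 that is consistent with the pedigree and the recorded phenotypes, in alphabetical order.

C/I-1 un ·: CC|Cc
C/I-2 un ·: CC|Cc
C/II-1 un I-1×I-2: CC|Cc
C/II-2 ? ·: CC|Cc|cc
C/III-1 un II-2×II-1: CC|Cc
⇒ C over [I-1,I-2,II-1,II-2,III-1]: 31 consistent
F/I-1 un ·: Ff
F/I-2 un ·: Ff
F/II-1 aff I-1×I-2: ff
F/II-2 un ·: FF|Ff
F/III-1 un II-2×II-1: Ff
⇒ F over [I-1,I-2,II-1,II-2,III-1]: 2 consistent

I-1 ∈ {CC Ff, Cc Ff}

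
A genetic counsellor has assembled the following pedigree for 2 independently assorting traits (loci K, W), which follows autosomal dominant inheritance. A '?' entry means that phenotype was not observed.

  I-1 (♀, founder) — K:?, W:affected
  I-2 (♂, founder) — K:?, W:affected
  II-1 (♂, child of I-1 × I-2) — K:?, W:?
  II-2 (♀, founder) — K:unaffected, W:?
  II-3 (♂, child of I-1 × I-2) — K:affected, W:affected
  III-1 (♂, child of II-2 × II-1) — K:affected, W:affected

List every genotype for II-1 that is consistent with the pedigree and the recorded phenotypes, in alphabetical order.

II-1 ∈ {KK WW, KK Ww, KK ww, Kk WW, Kk Ww, Kk ww}

K/I-1 ? ·: kk|Kk|KK
K/I-2 ? ·: kk|Kk|KK
K/II-1 ? I-1×I-2: Kk|KK
K/II-2 un ·: kk
K/II-3 aff I-1×I-2: Kk|KK
K/III-1 aff II-2×II-1: Kk
⇒ K over [I-1,I-2,II-1,II-2,II-3,III-1]: 17 consistent
W/I-1 aff ·: Ww|WW
W/I-2 aff ·: Ww|WW
W/II-1 ? I-1×I-2: ww|Ww|WW
W/II-2 ? ·: ww|Ww|WW
W/II-3 aff I-1×I-2: Ww|WW
W/III-1 aff II-2×II-1: Ww|WW
⇒ W over [I-1,I-2,II-1,II-2,II-3,III-1]: 62 consistent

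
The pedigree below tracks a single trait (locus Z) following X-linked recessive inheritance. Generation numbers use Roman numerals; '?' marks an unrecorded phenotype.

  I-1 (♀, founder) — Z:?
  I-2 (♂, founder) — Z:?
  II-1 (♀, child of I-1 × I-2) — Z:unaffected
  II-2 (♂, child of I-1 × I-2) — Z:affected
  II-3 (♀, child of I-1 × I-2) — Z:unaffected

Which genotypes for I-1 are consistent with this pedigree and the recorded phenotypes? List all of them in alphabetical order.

Z/I-1 ? ·: X^ZX^z|X^zX^z
Z/I-2 ? ·: X^ZY|X^zY
Z/II-1 un I-1×I-2: X^ZX^Z|X^ZX^z
Z/II-2 aff I-1×I-2: X^zY
Z/II-3 un I-1×I-2: X^ZX^Z|X^ZX^z
⇒ Z over [I-1,I-2,II-1,II-2,II-3]: 6 consistent

I-1 ∈ {X^ZX^z, X^zX^z}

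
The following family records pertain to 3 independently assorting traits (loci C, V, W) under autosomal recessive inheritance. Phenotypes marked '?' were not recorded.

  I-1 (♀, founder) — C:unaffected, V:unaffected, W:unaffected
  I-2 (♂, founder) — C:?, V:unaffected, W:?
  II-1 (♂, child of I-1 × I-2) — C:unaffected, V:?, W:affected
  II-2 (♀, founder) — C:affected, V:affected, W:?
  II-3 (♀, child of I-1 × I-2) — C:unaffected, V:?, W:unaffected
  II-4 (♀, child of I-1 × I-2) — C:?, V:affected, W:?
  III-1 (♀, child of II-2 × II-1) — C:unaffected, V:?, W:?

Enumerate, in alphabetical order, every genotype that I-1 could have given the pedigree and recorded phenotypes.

C/I-1 un ·: CC|Cc
C/I-2 ? ·: CC|Cc|cc
C/II-1 un I-1×I-2: CC|Cc
C/II-2 aff ·: cc
C/II-3 un I-1×I-2: CC|Cc
C/II-4 ? I-1×I-2: CC|Cc|cc
C/III-1 un II-2×II-1: Cc
⇒ C over [I-1,I-2,II-1,II-2,II-3,II-4,III-1]: 32 consistent
V/I-1 un ·: Vv
V/I-2 un ·: Vv
V/II-1 ? I-1×I-2: VV|Vv|vv
V/II-2 aff ·: vv
V/II-3 ? I-1×I-2: VV|Vv|vv
V/II-4 aff I-1×I-2: vv
V/III-1 ? II-2×II-1: Vv|vv
⇒ V over [I-1,I-2,II-1,II-2,II-3,II-4,III-1]: 12 consistent
W/I-1 un ·: Ww
W/I-2 ? ·: Ww|ww
W/II-1 aff I-1×I-2: ww
W/II-2 ? ·: WW|Ww|ww
W/II-3 un I-1×I-2: WW|Ww
W/II-4 ? I-1×I-2: WW|Ww|ww
W/III-1 ? II-2×II-1: Ww|ww
⇒ W over [I-1,I-2,II-1,II-2,II-3,II-4,III-1]: 32 consistent

I-1 ∈ {CC Vv Ww, Cc Vv Ww}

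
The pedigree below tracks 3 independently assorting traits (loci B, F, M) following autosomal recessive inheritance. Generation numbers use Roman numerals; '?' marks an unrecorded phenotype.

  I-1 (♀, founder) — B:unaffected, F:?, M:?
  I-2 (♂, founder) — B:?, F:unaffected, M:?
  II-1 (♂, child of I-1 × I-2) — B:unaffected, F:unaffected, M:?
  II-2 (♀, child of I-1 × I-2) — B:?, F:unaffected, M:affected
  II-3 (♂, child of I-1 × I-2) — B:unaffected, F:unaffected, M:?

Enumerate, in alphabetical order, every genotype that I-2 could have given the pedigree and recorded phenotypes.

I-2 ∈ {BB FF Mm, BB FF mm, BB Ff Mm, BB Ff mm, Bb FF Mm, Bb FF mm, Bb Ff Mm, Bb Ff mm, bb FF Mm, bb FF mm, bb Ff Mm, bb Ff mm}

B/I-1 un ·: BB|Bb
B/I-2 ? ·: BB|Bb|bb
B/II-1 un I-1×I-2: BB|Bb
B/II-2 ? I-1×I-2: BB|Bb|bb
B/II-3 un I-1×I-2: BB|Bb
⇒ B over [I-1,I-2,II-1,II-2,II-3]: 32 consistent
F/I-1 ? ·: FF|Ff|ff
F/I-2 un ·: FF|Ff
F/II-1 un I-1×I-2: FF|Ff
F/II-2 un I-1×I-2: FF|Ff
F/II-3 un I-1×I-2: FF|Ff
⇒ F over [I-1,I-2,II-1,II-2,II-3]: 27 consistent
M/I-1 ? ·: Mm|mm
M/I-2 ? ·: Mm|mm
M/II-1 ? I-1×I-2: MM|Mm|mm
M/II-2 aff I-1×I-2: mm
M/II-3 ? I-1×I-2: MM|Mm|mm
⇒ M over [I-1,I-2,II-1,II-2,II-3]: 18 consistent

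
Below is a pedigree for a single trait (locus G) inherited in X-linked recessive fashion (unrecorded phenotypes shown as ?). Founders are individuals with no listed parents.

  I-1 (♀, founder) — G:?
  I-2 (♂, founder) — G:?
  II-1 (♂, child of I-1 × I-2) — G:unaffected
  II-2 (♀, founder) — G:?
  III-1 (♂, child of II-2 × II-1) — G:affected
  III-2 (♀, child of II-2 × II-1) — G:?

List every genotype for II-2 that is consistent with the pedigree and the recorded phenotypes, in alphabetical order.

II-2 ∈ {X^GX^g, X^gX^g}

G/I-1 ? ·: X^GX^G|X^GX^g
G/I-2 ? ·: X^GY|X^gY
G/II-1 un I-1×I-2: X^GY
G/II-2 ? ·: X^GX^g|X^gX^g
G/III-1 aff II-2×II-1: X^gY
G/III-2 ? II-2×II-1: X^GX^G|X^GX^g
⇒ G over [I-1,I-2,II-1,II-2,III-1,III-2]: 12 consistent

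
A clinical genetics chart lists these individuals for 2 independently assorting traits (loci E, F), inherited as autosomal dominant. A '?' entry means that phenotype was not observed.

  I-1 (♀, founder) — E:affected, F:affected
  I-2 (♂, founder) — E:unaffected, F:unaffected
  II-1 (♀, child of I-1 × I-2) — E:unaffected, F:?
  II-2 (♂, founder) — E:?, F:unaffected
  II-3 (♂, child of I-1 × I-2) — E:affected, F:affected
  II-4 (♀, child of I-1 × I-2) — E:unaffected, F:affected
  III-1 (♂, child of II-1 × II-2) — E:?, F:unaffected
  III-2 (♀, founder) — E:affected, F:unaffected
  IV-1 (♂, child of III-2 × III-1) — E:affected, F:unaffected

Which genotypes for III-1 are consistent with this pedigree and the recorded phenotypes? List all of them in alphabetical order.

III-1 ∈ {Ee ff, ee ff}

E/I-1 aff ·: Ee
E/I-2 un ·: ee
E/II-1 un I-1×I-2: ee
E/II-2 ? ·: ee|Ee|EE
E/II-3 aff I-1×I-2: Ee
E/II-4 un I-1×I-2: ee
E/III-1 ? II-1×II-2: ee|Ee
E/III-2 aff ·: Ee|EE
E/IV-1 aff III-2×III-1: Ee|EE
⇒ E over [I-1,I-2,II-1,II-2,II-3,II-4,III-1,III-2,IV-1]: 12 consistent
F/I-1 aff ·: Ff|FF
F/I-2 un ·: ff
F/II-1 ? I-1×I-2: ff|Ff
F/II-2 un ·: ff
F/II-3 aff I-1×I-2: Ff
F/II-4 aff I-1×I-2: Ff
F/III-1 un II-1×II-2: ff
F/III-2 un ·: ff
F/IV-1 un III-2×III-1: ff
⇒ F over [I-1,I-2,II-1,II-2,II-3,II-4,III-1,III-2,IV-1]: 3 consistent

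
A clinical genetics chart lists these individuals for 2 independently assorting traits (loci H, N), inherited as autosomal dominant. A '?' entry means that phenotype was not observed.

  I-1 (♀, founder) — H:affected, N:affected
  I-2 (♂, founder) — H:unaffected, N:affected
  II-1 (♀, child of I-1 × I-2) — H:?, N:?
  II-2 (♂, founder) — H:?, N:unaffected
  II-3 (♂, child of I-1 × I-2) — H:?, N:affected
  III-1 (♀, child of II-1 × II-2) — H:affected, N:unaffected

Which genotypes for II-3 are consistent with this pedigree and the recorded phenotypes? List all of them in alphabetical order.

II-3 ∈ {Hh NN, Hh Nn, hh NN, hh Nn}

H/I-1 aff ·: Hh|HH
H/I-2 un ·: hh
H/II-1 ? I-1×I-2: hh|Hh
H/II-2 ? ·: hh|Hh|HH
H/II-3 ? I-1×I-2: hh|Hh
H/III-1 aff II-1×II-2: Hh|HH
⇒ H over [I-1,I-2,II-1,II-2,II-3,III-1]: 19 consistent
N/I-1 aff ·: Nn|NN
N/I-2 aff ·: Nn|NN
N/II-1 ? I-1×I-2: nn|Nn
N/II-2 un ·: nn
N/II-3 aff I-1×I-2: Nn|NN
N/III-1 un II-1×II-2: nn
⇒ N over [I-1,I-2,II-1,II-2,II-3,III-1]: 8 consistent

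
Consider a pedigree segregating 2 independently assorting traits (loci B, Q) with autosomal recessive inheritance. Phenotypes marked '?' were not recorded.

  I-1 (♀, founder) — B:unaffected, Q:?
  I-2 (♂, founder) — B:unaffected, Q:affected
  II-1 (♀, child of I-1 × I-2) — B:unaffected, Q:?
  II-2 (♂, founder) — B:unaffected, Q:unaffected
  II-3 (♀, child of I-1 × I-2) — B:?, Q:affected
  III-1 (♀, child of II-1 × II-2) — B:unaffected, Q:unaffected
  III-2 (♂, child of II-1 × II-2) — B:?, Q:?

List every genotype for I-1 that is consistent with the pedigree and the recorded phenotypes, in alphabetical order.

B/I-1 un ·: BB|Bb
B/I-2 un ·: BB|Bb
B/II-1 un I-1×I-2: BB|Bb
B/II-2 un ·: BB|Bb
B/II-3 ? I-1×I-2: BB|Bb|bb
B/III-1 un II-1×II-2: BB|Bb
B/III-2 ? II-1×II-2: BB|Bb|bb
⇒ B over [I-1,I-2,II-1,II-2,II-3,III-1,III-2]: 110 consistent
Q/I-1 ? ·: Qq|qq
Q/I-2 aff ·: qq
Q/II-1 ? I-1×I-2: Qq|qq
Q/II-2 un ·: QQ|Qq
Q/II-3 aff I-1×I-2: qq
Q/III-1 un II-1×II-2: QQ|Qq
Q/III-2 ? II-1×II-2: QQ|Qq|qq
⇒ Q over [I-1,I-2,II-1,II-2,II-3,III-1,III-2]: 16 consistent

I-1 ∈ {BB Qq, BB qq, Bb Qq, Bb qq}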